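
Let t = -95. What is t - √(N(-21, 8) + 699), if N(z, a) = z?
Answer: -95 - √678 ≈ -121.04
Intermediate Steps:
t - √(N(-21, 8) + 699) = -95 - √(-21 + 699) = -95 - √678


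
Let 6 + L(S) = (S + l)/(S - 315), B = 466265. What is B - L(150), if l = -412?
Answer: 76934453/165 ≈ 4.6627e+5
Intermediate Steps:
L(S) = -6 + (-412 + S)/(-315 + S) (L(S) = -6 + (S - 412)/(S - 315) = -6 + (-412 + S)/(-315 + S))
B - L(150) = 466265 - (1478 - 5*150)/(-315 + 150) = 466265 - (1478 - 750)/(-165) = 466265 - (-1)*728/165 = 466265 - 1*(-728/165) = 466265 + 728/165 = 76934453/165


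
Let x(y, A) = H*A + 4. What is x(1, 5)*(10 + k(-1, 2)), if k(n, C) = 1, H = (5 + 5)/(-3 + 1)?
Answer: -231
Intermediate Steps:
H = -5 (H = 10/(-2) = 10*(-½) = -5)
x(y, A) = 4 - 5*A (x(y, A) = -5*A + 4 = 4 - 5*A)
x(1, 5)*(10 + k(-1, 2)) = (4 - 5*5)*(10 + 1) = (4 - 25)*11 = -21*11 = -231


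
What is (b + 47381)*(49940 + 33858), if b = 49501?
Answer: 8118517836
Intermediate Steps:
(b + 47381)*(49940 + 33858) = (49501 + 47381)*(49940 + 33858) = 96882*83798 = 8118517836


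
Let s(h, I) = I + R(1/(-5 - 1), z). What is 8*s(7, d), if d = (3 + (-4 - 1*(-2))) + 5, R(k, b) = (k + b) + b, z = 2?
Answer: 236/3 ≈ 78.667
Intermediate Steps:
R(k, b) = k + 2*b (R(k, b) = (b + k) + b = k + 2*b)
d = 6 (d = (3 + (-4 + 2)) + 5 = (3 - 2) + 5 = 1 + 5 = 6)
s(h, I) = 23/6 + I (s(h, I) = I + (1/(-5 - 1) + 2*2) = I + (1/(-6) + 4) = I + (-⅙ + 4) = I + 23/6 = 23/6 + I)
8*s(7, d) = 8*(23/6 + 6) = 8*(59/6) = 236/3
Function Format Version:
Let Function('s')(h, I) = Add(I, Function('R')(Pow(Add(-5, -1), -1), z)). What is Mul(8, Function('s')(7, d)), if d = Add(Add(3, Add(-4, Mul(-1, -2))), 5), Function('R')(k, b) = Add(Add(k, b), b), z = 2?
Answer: Rational(236, 3) ≈ 78.667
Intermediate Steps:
Function('R')(k, b) = Add(k, Mul(2, b)) (Function('R')(k, b) = Add(Add(b, k), b) = Add(k, Mul(2, b)))
d = 6 (d = Add(Add(3, Add(-4, 2)), 5) = Add(Add(3, -2), 5) = Add(1, 5) = 6)
Function('s')(h, I) = Add(Rational(23, 6), I) (Function('s')(h, I) = Add(I, Add(Pow(Add(-5, -1), -1), Mul(2, 2))) = Add(I, Add(Pow(-6, -1), 4)) = Add(I, Add(Rational(-1, 6), 4)) = Add(I, Rational(23, 6)) = Add(Rational(23, 6), I))
Mul(8, Function('s')(7, d)) = Mul(8, Add(Rational(23, 6), 6)) = Mul(8, Rational(59, 6)) = Rational(236, 3)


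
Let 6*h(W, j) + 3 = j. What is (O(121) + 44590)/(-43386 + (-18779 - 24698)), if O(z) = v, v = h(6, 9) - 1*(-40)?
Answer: -44631/86863 ≈ -0.51381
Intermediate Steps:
h(W, j) = -½ + j/6
v = 41 (v = (-½ + (⅙)*9) - 1*(-40) = (-½ + 3/2) + 40 = 1 + 40 = 41)
O(z) = 41
(O(121) + 44590)/(-43386 + (-18779 - 24698)) = (41 + 44590)/(-43386 + (-18779 - 24698)) = 44631/(-43386 - 43477) = 44631/(-86863) = 44631*(-1/86863) = -44631/86863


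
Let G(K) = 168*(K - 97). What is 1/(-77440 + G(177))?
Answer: -1/64000 ≈ -1.5625e-5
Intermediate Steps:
G(K) = -16296 + 168*K (G(K) = 168*(-97 + K) = -16296 + 168*K)
1/(-77440 + G(177)) = 1/(-77440 + (-16296 + 168*177)) = 1/(-77440 + (-16296 + 29736)) = 1/(-77440 + 13440) = 1/(-64000) = -1/64000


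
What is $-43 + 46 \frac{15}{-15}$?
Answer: $-89$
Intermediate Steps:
$-43 + 46 \frac{15}{-15} = -43 + 46 \cdot 15 \left(- \frac{1}{15}\right) = -43 + 46 \left(-1\right) = -43 - 46 = -89$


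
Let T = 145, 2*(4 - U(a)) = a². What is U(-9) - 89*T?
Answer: -25883/2 ≈ -12942.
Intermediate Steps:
U(a) = 4 - a²/2
U(-9) - 89*T = (4 - ½*(-9)²) - 89*145 = (4 - ½*81) - 12905 = (4 - 81/2) - 12905 = -73/2 - 12905 = -25883/2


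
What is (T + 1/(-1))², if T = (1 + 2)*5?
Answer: 196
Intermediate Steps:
T = 15 (T = 3*5 = 15)
(T + 1/(-1))² = (15 + 1/(-1))² = (15 + 1*(-1))² = (15 - 1)² = 14² = 196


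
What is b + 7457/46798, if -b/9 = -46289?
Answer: 19496101055/46798 ≈ 4.1660e+5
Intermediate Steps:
b = 416601 (b = -9*(-46289) = 416601)
b + 7457/46798 = 416601 + 7457/46798 = 19496101055/46798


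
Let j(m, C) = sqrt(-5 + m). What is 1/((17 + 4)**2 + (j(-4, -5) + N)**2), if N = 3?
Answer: 49/21645 - 2*I/21645 ≈ 0.0022638 - 9.24e-5*I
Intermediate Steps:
1/((17 + 4)**2 + (j(-4, -5) + N)**2) = 1/((17 + 4)**2 + (sqrt(-5 - 4) + 3)**2) = 1/(21**2 + (sqrt(-9) + 3)**2) = 1/(441 + (3*I + 3)**2) = 1/(441 + (3 + 3*I)**2)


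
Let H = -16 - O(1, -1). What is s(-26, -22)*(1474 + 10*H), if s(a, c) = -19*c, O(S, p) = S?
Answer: 545072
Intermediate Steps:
H = -17 (H = -16 - 1*1 = -16 - 1 = -17)
s(-26, -22)*(1474 + 10*H) = (-19*(-22))*(1474 + 10*(-17)) = 418*(1474 - 170) = 418*1304 = 545072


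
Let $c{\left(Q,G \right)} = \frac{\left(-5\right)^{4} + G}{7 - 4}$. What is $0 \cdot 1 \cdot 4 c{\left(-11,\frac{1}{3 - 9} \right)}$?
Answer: $0$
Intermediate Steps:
$c{\left(Q,G \right)} = \frac{625}{3} + \frac{G}{3}$ ($c{\left(Q,G \right)} = \frac{625 + G}{3} = \left(625 + G\right) \frac{1}{3} = \frac{625}{3} + \frac{G}{3}$)
$0 \cdot 1 \cdot 4 c{\left(-11,\frac{1}{3 - 9} \right)} = 0 \cdot 1 \cdot 4 \left(\frac{625}{3} + \frac{1}{3 \left(3 - 9\right)}\right) = 0 \cdot 4 \left(\frac{625}{3} + \frac{1}{3 \left(-6\right)}\right) = 0 \left(\frac{625}{3} + \frac{1}{3} \left(- \frac{1}{6}\right)\right) = 0 \left(\frac{625}{3} - \frac{1}{18}\right) = 0 \cdot \frac{3749}{18} = 0$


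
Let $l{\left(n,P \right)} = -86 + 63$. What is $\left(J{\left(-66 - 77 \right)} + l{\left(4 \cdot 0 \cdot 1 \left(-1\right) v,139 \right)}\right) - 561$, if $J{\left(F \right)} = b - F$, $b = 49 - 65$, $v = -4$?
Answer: $-457$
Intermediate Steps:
$l{\left(n,P \right)} = -23$
$b = -16$
$J{\left(F \right)} = -16 - F$
$\left(J{\left(-66 - 77 \right)} + l{\left(4 \cdot 0 \cdot 1 \left(-1\right) v,139 \right)}\right) - 561 = \left(\left(-16 - \left(-66 - 77\right)\right) - 23\right) - 561 = \left(\left(-16 - -143\right) - 23\right) - 561 = \left(\left(-16 + 143\right) - 23\right) - 561 = \left(127 - 23\right) - 561 = 104 - 561 = -457$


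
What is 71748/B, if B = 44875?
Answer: 71748/44875 ≈ 1.5988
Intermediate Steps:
71748/B = 71748/44875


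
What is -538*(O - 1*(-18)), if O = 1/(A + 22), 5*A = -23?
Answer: -845198/87 ≈ -9714.9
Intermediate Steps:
A = -23/5 (A = (⅕)*(-23) = -23/5 ≈ -4.6000)
O = 5/87 (O = 1/(-23/5 + 22) = 1/(87/5) = 5/87 ≈ 0.057471)
-538*(O - 1*(-18)) = -538*(5/87 - 1*(-18)) = -538*(5/87 + 18) = -538*1571/87 = -845198/87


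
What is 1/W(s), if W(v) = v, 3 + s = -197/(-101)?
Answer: -101/106 ≈ -0.95283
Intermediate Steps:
s = -106/101 (s = -3 - 197/(-101) = -3 - 197*(-1/101) = -3 + 197/101 = -106/101 ≈ -1.0495)
1/W(s) = 1/(-106/101) = -101/106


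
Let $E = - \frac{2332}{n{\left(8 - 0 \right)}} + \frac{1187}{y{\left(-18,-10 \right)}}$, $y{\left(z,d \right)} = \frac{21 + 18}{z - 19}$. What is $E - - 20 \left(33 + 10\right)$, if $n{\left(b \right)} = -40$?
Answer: $- \frac{81053}{390} \approx -207.83$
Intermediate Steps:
$y{\left(z,d \right)} = \frac{39}{-19 + z}$
$E = - \frac{416453}{390}$ ($E = - \frac{2332}{-40} + \frac{1187}{39 \frac{1}{-19 - 18}} = \left(-2332\right) \left(- \frac{1}{40}\right) + \frac{1187}{39 \frac{1}{-37}} = \frac{583}{10} + \frac{1187}{39 \left(- \frac{1}{37}\right)} = \frac{583}{10} + \frac{1187}{- \frac{39}{37}} = \frac{583}{10} + 1187 \left(- \frac{37}{39}\right) = \frac{583}{10} - \frac{43919}{39} = - \frac{416453}{390} \approx -1067.8$)
$E - - 20 \left(33 + 10\right) = - \frac{416453}{390} - - 20 \left(33 + 10\right) = - \frac{416453}{390} - \left(-20\right) 43 = - \frac{416453}{390} - -860 = - \frac{416453}{390} + 860 = - \frac{81053}{390}$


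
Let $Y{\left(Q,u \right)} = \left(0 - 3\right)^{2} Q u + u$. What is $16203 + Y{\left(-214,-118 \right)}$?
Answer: $243353$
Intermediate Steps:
$Y{\left(Q,u \right)} = u + 9 Q u$ ($Y{\left(Q,u \right)} = \left(-3\right)^{2} Q u + u = 9 Q u + u = u + 9 Q u$)
$16203 + Y{\left(-214,-118 \right)} = 16203 - 118 \left(1 + 9 \left(-214\right)\right) = 16203 - 118 \left(1 - 1926\right) = 16203 - -227150 = 16203 + 227150 = 243353$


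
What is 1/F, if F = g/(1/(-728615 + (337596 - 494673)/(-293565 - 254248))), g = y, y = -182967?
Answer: 547813/73030292208800706 ≈ 7.5012e-12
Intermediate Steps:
g = -182967
F = 73030292208800706/547813 (F = -(-133312500705 + 182967*(337596 - 494673)/(-293565 - 254248)) = -182967/(1/(-728615 - 157077/(-547813))) = -182967/(1/(-728615 - 157077*(-1/547813))) = -182967/(1/(-728615 + 157077/547813)) = -182967/(1/(-399144611918/547813)) = -182967/(-547813/399144611918) = -182967*(-399144611918/547813) = 73030292208800706/547813 ≈ 1.3331e+11)
1/F = 1/(73030292208800706/547813) = 547813/73030292208800706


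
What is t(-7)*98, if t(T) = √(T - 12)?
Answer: 98*I*√19 ≈ 427.17*I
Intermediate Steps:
t(T) = √(-12 + T)
t(-7)*98 = √(-12 - 7)*98 = √(-19)*98 = (I*√19)*98 = 98*I*√19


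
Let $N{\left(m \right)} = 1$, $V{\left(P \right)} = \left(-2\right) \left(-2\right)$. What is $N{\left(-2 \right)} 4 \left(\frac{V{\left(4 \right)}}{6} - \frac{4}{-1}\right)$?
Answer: $\frac{56}{3} \approx 18.667$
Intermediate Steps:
$V{\left(P \right)} = 4$
$N{\left(-2 \right)} 4 \left(\frac{V{\left(4 \right)}}{6} - \frac{4}{-1}\right) = 1 \cdot 4 \left(\frac{4}{6} - \frac{4}{-1}\right) = 4 \left(4 \cdot \frac{1}{6} - -4\right) = 4 \left(\frac{2}{3} + 4\right) = 4 \cdot \frac{14}{3} = \frac{56}{3}$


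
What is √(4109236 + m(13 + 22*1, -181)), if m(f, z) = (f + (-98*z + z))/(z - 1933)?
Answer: 2*√1147757628598/1057 ≈ 2027.1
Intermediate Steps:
m(f, z) = (f - 97*z)/(-1933 + z) (m(f, z) = (f + (-98*z + z))/(-1933 + z) = (f - 97*z)/(-1933 + z))
√(4109236 + m(13 + 22*1, -181)) = √(4109236 + ((13 + 22*1) - 97*(-181))/(-1933 - 181)) = √(4109236 + ((13 + 22) + 17557)/(-2114)) = √(4109236 - (35 + 17557)/2114) = √(4109236 - 1/2114*17592) = √(4109236 - 8796/1057) = √(4343453656/1057) = 2*√1147757628598/1057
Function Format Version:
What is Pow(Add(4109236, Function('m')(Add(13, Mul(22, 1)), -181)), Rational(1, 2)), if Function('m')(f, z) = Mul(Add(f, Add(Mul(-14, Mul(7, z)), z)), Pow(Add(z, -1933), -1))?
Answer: Mul(Rational(2, 1057), Pow(1147757628598, Rational(1, 2))) ≈ 2027.1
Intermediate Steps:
Function('m')(f, z) = Mul(Pow(Add(-1933, z), -1), Add(f, Mul(-97, z))) (Function('m')(f, z) = Mul(Add(f, Add(Mul(-98, z), z)), Pow(Add(-1933, z), -1)) = Mul(Add(f, Mul(-97, z)), Pow(Add(-1933, z), -1)) = Mul(Pow(Add(-1933, z), -1), Add(f, Mul(-97, z))))
Pow(Add(4109236, Function('m')(Add(13, Mul(22, 1)), -181)), Rational(1, 2)) = Pow(Add(4109236, Mul(Pow(Add(-1933, -181), -1), Add(Add(13, Mul(22, 1)), Mul(-97, -181)))), Rational(1, 2)) = Pow(Add(4109236, Mul(Pow(-2114, -1), Add(Add(13, 22), 17557))), Rational(1, 2)) = Pow(Add(4109236, Mul(Rational(-1, 2114), Add(35, 17557))), Rational(1, 2)) = Pow(Add(4109236, Mul(Rational(-1, 2114), 17592)), Rational(1, 2)) = Pow(Add(4109236, Rational(-8796, 1057)), Rational(1, 2)) = Pow(Rational(4343453656, 1057), Rational(1, 2)) = Mul(Rational(2, 1057), Pow(1147757628598, Rational(1, 2)))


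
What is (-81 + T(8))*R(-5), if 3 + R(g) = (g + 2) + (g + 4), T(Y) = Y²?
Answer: 119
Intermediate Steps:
R(g) = 3 + 2*g (R(g) = -3 + ((g + 2) + (g + 4)) = -3 + ((2 + g) + (4 + g)) = -3 + (6 + 2*g) = 3 + 2*g)
(-81 + T(8))*R(-5) = (-81 + 8²)*(3 + 2*(-5)) = (-81 + 64)*(3 - 10) = -17*(-7) = 119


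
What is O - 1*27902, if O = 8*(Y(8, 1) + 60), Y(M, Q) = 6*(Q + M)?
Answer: -26990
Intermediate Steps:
Y(M, Q) = 6*M + 6*Q (Y(M, Q) = 6*(M + Q) = 6*M + 6*Q)
O = 912 (O = 8*((6*8 + 6*1) + 60) = 8*((48 + 6) + 60) = 8*(54 + 60) = 8*114 = 912)
O - 1*27902 = 912 - 1*27902 = 912 - 27902 = -26990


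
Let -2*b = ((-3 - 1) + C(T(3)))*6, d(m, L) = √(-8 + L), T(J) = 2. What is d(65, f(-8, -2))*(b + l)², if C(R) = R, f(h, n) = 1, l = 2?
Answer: 64*I*√7 ≈ 169.33*I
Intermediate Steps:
b = 6 (b = -((-3 - 1) + 2)*6/2 = -(-4 + 2)*6/2 = -(-1)*6 = -½*(-12) = 6)
d(65, f(-8, -2))*(b + l)² = √(-8 + 1)*(6 + 2)² = √(-7)*8² = (I*√7)*64 = 64*I*√7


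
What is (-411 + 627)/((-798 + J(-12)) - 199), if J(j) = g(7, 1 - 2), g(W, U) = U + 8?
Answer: -12/55 ≈ -0.21818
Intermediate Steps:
g(W, U) = 8 + U
J(j) = 7 (J(j) = 8 + (1 - 2) = 8 - 1 = 7)
(-411 + 627)/((-798 + J(-12)) - 199) = (-411 + 627)/((-798 + 7) - 199) = 216/(-791 - 199) = 216/(-990) = 216*(-1/990) = -12/55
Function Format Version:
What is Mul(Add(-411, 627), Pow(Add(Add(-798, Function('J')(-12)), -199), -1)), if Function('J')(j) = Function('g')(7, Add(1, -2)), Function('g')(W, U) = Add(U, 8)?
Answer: Rational(-12, 55) ≈ -0.21818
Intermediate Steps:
Function('g')(W, U) = Add(8, U)
Function('J')(j) = 7 (Function('J')(j) = Add(8, Add(1, -2)) = Add(8, -1) = 7)
Mul(Add(-411, 627), Pow(Add(Add(-798, Function('J')(-12)), -199), -1)) = Mul(Add(-411, 627), Pow(Add(Add(-798, 7), -199), -1)) = Mul(216, Pow(Add(-791, -199), -1)) = Mul(216, Pow(-990, -1)) = Mul(216, Rational(-1, 990)) = Rational(-12, 55)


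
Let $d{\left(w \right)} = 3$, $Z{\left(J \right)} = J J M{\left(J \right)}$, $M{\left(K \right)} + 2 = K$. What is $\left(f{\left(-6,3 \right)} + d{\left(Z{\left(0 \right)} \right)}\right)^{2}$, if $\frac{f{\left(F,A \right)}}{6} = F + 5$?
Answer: $9$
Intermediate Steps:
$f{\left(F,A \right)} = 30 + 6 F$ ($f{\left(F,A \right)} = 6 \left(F + 5\right) = 6 \left(5 + F\right) = 30 + 6 F$)
$M{\left(K \right)} = -2 + K$
$Z{\left(J \right)} = J^{2} \left(-2 + J\right)$ ($Z{\left(J \right)} = J J \left(-2 + J\right) = J^{2} \left(-2 + J\right)$)
$\left(f{\left(-6,3 \right)} + d{\left(Z{\left(0 \right)} \right)}\right)^{2} = \left(\left(30 + 6 \left(-6\right)\right) + 3\right)^{2} = \left(\left(30 - 36\right) + 3\right)^{2} = \left(-6 + 3\right)^{2} = \left(-3\right)^{2} = 9$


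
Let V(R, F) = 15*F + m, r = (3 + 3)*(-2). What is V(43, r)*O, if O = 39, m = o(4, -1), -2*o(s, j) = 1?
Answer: -14079/2 ≈ -7039.5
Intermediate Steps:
o(s, j) = -1/2 (o(s, j) = -1/2*1 = -1/2)
m = -1/2 ≈ -0.50000
r = -12 (r = 6*(-2) = -12)
V(R, F) = -1/2 + 15*F (V(R, F) = 15*F - 1/2 = -1/2 + 15*F)
V(43, r)*O = (-1/2 + 15*(-12))*39 = (-1/2 - 180)*39 = -361/2*39 = -14079/2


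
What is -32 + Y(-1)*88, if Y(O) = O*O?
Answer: 56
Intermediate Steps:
Y(O) = O**2
-32 + Y(-1)*88 = -32 + (-1)**2*88 = -32 + 1*88 = -32 + 88 = 56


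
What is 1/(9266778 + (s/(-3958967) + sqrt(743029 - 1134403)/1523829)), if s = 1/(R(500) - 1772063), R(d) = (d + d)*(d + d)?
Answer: 1313950608381172349078516541302625654115843/12176088590833263539102893017373458654676030109815 - 279148502059824727595415276839*I*sqrt(43486)/12176088590833263539102893017373458654676030109815 ≈ 1.0791e-7 - 4.7808e-18*I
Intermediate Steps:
R(d) = 4*d**2 (R(d) = (2*d)*(2*d) = 4*d**2)
s = -1/772063 (s = 1/(4*500**2 - 1772063) = 1/(4*250000 - 1772063) = 1/(1000000 - 1772063) = 1/(-772063) = -1/772063 ≈ -1.2952e-6)
1/(9266778 + (s/(-3958967) + sqrt(743029 - 1134403)/1523829)) = 1/(9266778 + (-1/772063/(-3958967) + sqrt(743029 - 1134403)/1523829)) = 1/(9266778 + (-1/772063*(-1/3958967) + sqrt(-391374)*(1/1523829))) = 1/(9266778 + (1/3056571938921 + (3*I*sqrt(43486))*(1/1523829))) = 1/(9266778 + (1/3056571938921 + I*sqrt(43486)/507943)) = 1/(28324573599010466539/3056571938921 + I*sqrt(43486)/507943)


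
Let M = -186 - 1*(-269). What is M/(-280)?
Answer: -83/280 ≈ -0.29643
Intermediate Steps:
M = 83 (M = -186 + 269 = 83)
M/(-280) = 83/(-280) = 83*(-1/280) = -83/280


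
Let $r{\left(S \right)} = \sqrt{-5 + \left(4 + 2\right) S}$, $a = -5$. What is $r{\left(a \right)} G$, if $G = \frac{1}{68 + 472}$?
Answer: $\frac{i \sqrt{35}}{540} \approx 0.010956 i$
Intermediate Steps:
$r{\left(S \right)} = \sqrt{-5 + 6 S}$
$G = \frac{1}{540} \approx 0.0018519$
$r{\left(a \right)} G = \sqrt{-5 + 6 \left(-5\right)} \frac{1}{540} = \sqrt{-5 - 30} \cdot \frac{1}{540} = \sqrt{-35} \cdot \frac{1}{540} = i \sqrt{35} \cdot \frac{1}{540} = \frac{i \sqrt{35}}{540}$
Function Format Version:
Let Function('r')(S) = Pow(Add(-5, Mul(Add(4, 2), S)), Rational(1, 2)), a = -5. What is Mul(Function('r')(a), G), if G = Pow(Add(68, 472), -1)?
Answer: Mul(Rational(1, 540), I, Pow(35, Rational(1, 2))) ≈ Mul(0.010956, I)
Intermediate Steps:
Function('r')(S) = Pow(Add(-5, Mul(6, S)), Rational(1, 2))
G = Rational(1, 540) (G = Pow(540, -1) = Rational(1, 540) ≈ 0.0018519)
Mul(Function('r')(a), G) = Mul(Pow(Add(-5, Mul(6, -5)), Rational(1, 2)), Rational(1, 540)) = Mul(Pow(Add(-5, -30), Rational(1, 2)), Rational(1, 540)) = Mul(Pow(-35, Rational(1, 2)), Rational(1, 540)) = Mul(Mul(I, Pow(35, Rational(1, 2))), Rational(1, 540)) = Mul(Rational(1, 540), I, Pow(35, Rational(1, 2)))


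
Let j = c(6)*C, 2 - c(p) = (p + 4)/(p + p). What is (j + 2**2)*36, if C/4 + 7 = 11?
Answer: 816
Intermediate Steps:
C = 16 (C = -28 + 4*11 = -28 + 44 = 16)
c(p) = 2 - (4 + p)/(2*p) (c(p) = 2 - (p + 4)/(p + p) = 2 - (4 + p)/(2*p))
j = 56/3 (j = (3/2 - 2/6)*16 = (3/2 - 2*1/6)*16 = (3/2 - 1/3)*16 = (7/6)*16 = 56/3 ≈ 18.667)
(j + 2**2)*36 = (56/3 + 2**2)*36 = (56/3 + 4)*36 = (68/3)*36 = 816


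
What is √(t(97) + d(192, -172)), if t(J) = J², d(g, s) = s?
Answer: √9237 ≈ 96.109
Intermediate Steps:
√(t(97) + d(192, -172)) = √(97² - 172) = √(9409 - 172) = √9237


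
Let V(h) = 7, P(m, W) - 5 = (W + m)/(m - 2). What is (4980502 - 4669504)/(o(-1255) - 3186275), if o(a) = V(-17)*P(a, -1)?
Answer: -195462243/2002547444 ≈ -0.097607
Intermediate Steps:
P(m, W) = 5 + (W + m)/(-2 + m) (P(m, W) = 5 + (W + m)/(m - 2) = 5 + (W + m)/(-2 + m))
o(a) = 7*(-11 + 6*a)/(-2 + a) (o(a) = 7*((-10 - 1 + 6*a)/(-2 + a)) = 7*((-11 + 6*a)/(-2 + a)) = 7*(-11 + 6*a)/(-2 + a))
(4980502 - 4669504)/(o(-1255) - 3186275) = (4980502 - 4669504)/(7*(-11 + 6*(-1255))/(-2 - 1255) - 3186275) = 310998/(7*(-11 - 7530)/(-1257) - 3186275) = 310998/(7*(-1/1257)*(-7541) - 3186275) = 310998/(52787/1257 - 3186275) = 310998/(-4005094888/1257) = 310998*(-1257/4005094888) = -195462243/2002547444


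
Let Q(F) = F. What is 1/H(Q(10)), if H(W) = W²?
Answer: 1/100 ≈ 0.010000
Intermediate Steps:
1/H(Q(10)) = 1/(10²) = 1/100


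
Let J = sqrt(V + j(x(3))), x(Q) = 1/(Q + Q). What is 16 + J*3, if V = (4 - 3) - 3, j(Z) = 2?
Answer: 16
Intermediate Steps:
x(Q) = 1/(2*Q)
V = -2 (V = 1 - 3 = -2)
J = 0 (J = sqrt(-2 + 2) = sqrt(0) = 0)
16 + J*3 = 16 + 0*3 = 16 + 0 = 16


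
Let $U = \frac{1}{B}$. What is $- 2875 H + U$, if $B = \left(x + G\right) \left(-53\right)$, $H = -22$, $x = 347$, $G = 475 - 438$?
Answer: $\frac{1287263999}{20352} \approx 63250.0$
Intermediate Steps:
$G = 37$ ($G = 475 - 438 = 37$)
$B = -20352$ ($B = \left(347 + 37\right) \left(-53\right) = 384 \left(-53\right) = -20352$)
$U = - \frac{1}{20352}$ ($U = \frac{1}{-20352} = - \frac{1}{20352} \approx -4.9135 \cdot 10^{-5}$)
$- 2875 H + U = \left(-2875\right) \left(-22\right) - \frac{1}{20352} = 63250 - \frac{1}{20352} = \frac{1287263999}{20352}$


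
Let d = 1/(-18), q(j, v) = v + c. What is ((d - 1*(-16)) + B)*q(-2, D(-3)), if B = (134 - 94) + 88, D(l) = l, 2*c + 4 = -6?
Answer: -10364/9 ≈ -1151.6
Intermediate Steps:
c = -5 (c = -2 + (½)*(-6) = -2 - 3 = -5)
q(j, v) = -5 + v (q(j, v) = v - 5 = -5 + v)
d = -1/18 ≈ -0.055556
B = 128 (B = 40 + 88 = 128)
((d - 1*(-16)) + B)*q(-2, D(-3)) = ((-1/18 - 1*(-16)) + 128)*(-5 - 3) = ((-1/18 + 16) + 128)*(-8) = (287/18 + 128)*(-8) = (2591/18)*(-8) = -10364/9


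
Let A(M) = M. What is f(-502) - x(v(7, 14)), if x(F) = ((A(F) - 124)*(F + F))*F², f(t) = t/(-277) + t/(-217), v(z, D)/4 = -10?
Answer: -1261807880012/60109 ≈ -2.0992e+7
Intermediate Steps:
v(z, D) = -40 (v(z, D) = 4*(-10) = -40)
f(t) = -494*t/60109 (f(t) = t*(-1/277) + t*(-1/217) = -t/277 - t/217 = -494*t/60109)
x(F) = 2*F³*(-124 + F) (x(F) = ((F - 124)*(F + F))*F² = ((-124 + F)*(2*F))*F² = (2*F*(-124 + F))*F² = 2*F³*(-124 + F))
f(-502) - x(v(7, 14)) = -494/60109*(-502) - 2*(-40)³*(-124 - 40) = 247988/60109 - 2*(-64000)*(-164) = 247988/60109 - 1*20992000 = 247988/60109 - 20992000 = -1261807880012/60109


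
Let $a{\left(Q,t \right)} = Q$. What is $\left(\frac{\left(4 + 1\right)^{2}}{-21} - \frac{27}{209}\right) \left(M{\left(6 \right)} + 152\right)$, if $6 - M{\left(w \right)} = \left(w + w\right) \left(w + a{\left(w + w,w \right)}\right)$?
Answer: $\frac{335936}{4389} \approx 76.54$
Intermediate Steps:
$M{\left(w \right)} = 6 - 6 w^{2}$ ($M{\left(w \right)} = 6 - \left(w + w\right) \left(w + \left(w + w\right)\right) = 6 - 2 w \left(w + 2 w\right) = 6 - 2 w 3 w = 6 - 6 w^{2}$)
$\left(\frac{\left(4 + 1\right)^{2}}{-21} - \frac{27}{209}\right) \left(M{\left(6 \right)} + 152\right) = \left(\frac{\left(4 + 1\right)^{2}}{-21} - \frac{27}{209}\right) \left(\left(6 - 6 \cdot 6^{2}\right) + 152\right) = \left(5^{2} \left(- \frac{1}{21}\right) - \frac{27}{209}\right) \left(\left(6 - 216\right) + 152\right) = \left(25 \left(- \frac{1}{21}\right) - \frac{27}{209}\right) \left(\left(6 - 216\right) + 152\right) = \left(- \frac{25}{21} - \frac{27}{209}\right) \left(-210 + 152\right) = \left(- \frac{5792}{4389}\right) \left(-58\right) = \frac{335936}{4389}$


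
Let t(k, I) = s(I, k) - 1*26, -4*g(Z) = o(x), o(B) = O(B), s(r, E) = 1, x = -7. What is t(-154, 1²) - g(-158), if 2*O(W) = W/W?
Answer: -199/8 ≈ -24.875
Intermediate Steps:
O(W) = ½ (O(W) = (W/W)/2 = (½)*1 = ½)
o(B) = ½
g(Z) = -⅛ (g(Z) = -¼*½ = -⅛)
t(k, I) = -25 (t(k, I) = 1 - 1*26 = 1 - 26 = -25)
t(-154, 1²) - g(-158) = -25 - 1*(-⅛) = -25 + ⅛ = -199/8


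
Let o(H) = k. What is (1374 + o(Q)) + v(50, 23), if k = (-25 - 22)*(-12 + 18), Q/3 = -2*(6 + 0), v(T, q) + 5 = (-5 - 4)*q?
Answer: 880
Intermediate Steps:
v(T, q) = -5 - 9*q (v(T, q) = -5 + (-5 - 4)*q = -5 - 9*q)
Q = -36 (Q = 3*(-2*(6 + 0)) = 3*(-2*6) = 3*(-12) = -36)
k = -282 (k = -47*6 = -282)
o(H) = -282
(1374 + o(Q)) + v(50, 23) = (1374 - 282) + (-5 - 9*23) = 1092 + (-5 - 207) = 1092 - 212 = 880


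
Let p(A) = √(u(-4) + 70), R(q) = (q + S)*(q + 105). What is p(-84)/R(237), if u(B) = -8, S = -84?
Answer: √62/52326 ≈ 0.00015048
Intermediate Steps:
R(q) = (-84 + q)*(105 + q) (R(q) = (q - 84)*(q + 105) = (-84 + q)*(105 + q))
p(A) = √62 (p(A) = √(-8 + 70) = √62)
p(-84)/R(237) = √62/(-8820 + 237² + 21*237) = √62/(-8820 + 56169 + 4977) = √62/52326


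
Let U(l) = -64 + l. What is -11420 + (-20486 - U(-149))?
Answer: -31693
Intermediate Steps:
-11420 + (-20486 - U(-149)) = -11420 + (-20486 - (-64 - 149)) = -11420 + (-20486 - 1*(-213)) = -11420 + (-20486 + 213) = -11420 - 20273 = -31693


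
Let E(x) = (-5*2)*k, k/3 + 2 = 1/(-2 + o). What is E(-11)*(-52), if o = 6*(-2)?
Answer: -22620/7 ≈ -3231.4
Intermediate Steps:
o = -12
k = -87/14 (k = -6 + 3/(-2 - 12) = -6 + 3/(-14) = -6 + 3*(-1/14) = -6 - 3/14 = -87/14 ≈ -6.2143)
E(x) = 435/7 (E(x) = -5*2*(-87/14) = -10*(-87/14) = 435/7)
E(-11)*(-52) = (435/7)*(-52) = -22620/7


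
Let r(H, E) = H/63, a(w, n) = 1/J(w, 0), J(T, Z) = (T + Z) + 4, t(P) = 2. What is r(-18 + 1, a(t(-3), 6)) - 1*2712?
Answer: -170873/63 ≈ -2712.3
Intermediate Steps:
J(T, Z) = 4 + T + Z
a(w, n) = 1/(4 + w) (a(w, n) = 1/(4 + w + 0) = 1/(4 + w))
r(H, E) = H/63 (r(H, E) = H*(1/63) = H/63)
r(-18 + 1, a(t(-3), 6)) - 1*2712 = (-18 + 1)/63 - 1*2712 = (1/63)*(-17) - 2712 = -17/63 - 2712 = -170873/63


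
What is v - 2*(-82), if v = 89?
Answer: 253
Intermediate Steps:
v - 2*(-82) = 89 - 2*(-82) = 89 + 164 = 253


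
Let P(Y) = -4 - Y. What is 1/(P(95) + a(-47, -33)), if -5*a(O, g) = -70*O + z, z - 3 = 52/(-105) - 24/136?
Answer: -8925/6760381 ≈ -0.0013202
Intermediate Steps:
z = 4156/1785 (z = 3 + (52/(-105) - 24/136) = 3 + (52*(-1/105) - 24*1/136) = 3 + (-52/105 - 3/17) = 3 - 1199/1785 = 4156/1785 ≈ 2.3283)
a(O, g) = -4156/8925 + 14*O (a(O, g) = -(-70*O + 4156/1785)/5 = -(4156/1785 - 70*O)/5 = -4156/8925 + 14*O)
1/(P(95) + a(-47, -33)) = 1/((-4 - 1*95) + (-4156/8925 + 14*(-47))) = 1/((-4 - 95) + (-4156/8925 - 658)) = 1/(-99 - 5876806/8925) = 1/(-6760381/8925) = -8925/6760381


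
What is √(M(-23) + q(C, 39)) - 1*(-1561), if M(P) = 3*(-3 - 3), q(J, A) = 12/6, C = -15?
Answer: 1561 + 4*I ≈ 1561.0 + 4.0*I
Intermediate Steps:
q(J, A) = 2 (q(J, A) = 12*(⅙) = 2)
M(P) = -18 (M(P) = 3*(-6) = -18)
√(M(-23) + q(C, 39)) - 1*(-1561) = √(-18 + 2) - 1*(-1561) = √(-16) + 1561 = 4*I + 1561 = 1561 + 4*I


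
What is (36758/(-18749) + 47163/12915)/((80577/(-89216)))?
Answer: -297045409664/158627508165 ≈ -1.8726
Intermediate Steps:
(36758/(-18749) + 47163/12915)/((80577/(-89216))) = (36758*(-1/18749) + 47163*(1/12915))/((80577*(-1/89216))) = (-36758/18749 + 15721/4305)/(-80577/89216) = (136509839/80714445)*(-89216/80577) = -297045409664/158627508165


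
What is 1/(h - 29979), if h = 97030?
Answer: 1/67051 ≈ 1.4914e-5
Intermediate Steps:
1/(h - 29979) = 1/(97030 - 29979) = 1/67051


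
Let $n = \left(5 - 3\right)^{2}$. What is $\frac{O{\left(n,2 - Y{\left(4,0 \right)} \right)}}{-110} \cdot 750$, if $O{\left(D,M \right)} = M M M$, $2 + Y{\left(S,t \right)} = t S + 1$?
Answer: $- \frac{2025}{11} \approx -184.09$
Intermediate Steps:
$Y{\left(S,t \right)} = -1 + S t$ ($Y{\left(S,t \right)} = -2 + \left(t S + 1\right) = -2 + \left(S t + 1\right) = -2 + \left(1 + S t\right) = -1 + S t$)
$n = 4$ ($n = 2^{2} = 4$)
$O{\left(D,M \right)} = M^{3}$ ($O{\left(D,M \right)} = M M^{2} = M^{3}$)
$\frac{O{\left(n,2 - Y{\left(4,0 \right)} \right)}}{-110} \cdot 750 = \frac{\left(2 - \left(-1 + 4 \cdot 0\right)\right)^{3}}{-110} \cdot 750 = \left(2 - \left(-1 + 0\right)\right)^{3} \left(- \frac{1}{110}\right) 750 = \left(2 - -1\right)^{3} \left(- \frac{1}{110}\right) 750 = \left(2 + 1\right)^{3} \left(- \frac{1}{110}\right) 750 = 3^{3} \left(- \frac{1}{110}\right) 750 = 27 \left(- \frac{1}{110}\right) 750 = \left(- \frac{27}{110}\right) 750 = - \frac{2025}{11}$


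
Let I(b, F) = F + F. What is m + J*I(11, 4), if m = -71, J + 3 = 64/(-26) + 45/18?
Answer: -1231/13 ≈ -94.692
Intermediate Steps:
J = -77/26 (J = -3 + (64/(-26) + 45/18) = -3 + (64*(-1/26) + 45*(1/18)) = -3 + (-32/13 + 5/2) = -3 + 1/26 = -77/26 ≈ -2.9615)
I(b, F) = 2*F
m + J*I(11, 4) = -71 - 77*4/13 = -71 - 77/26*8 = -71 - 308/13 = -1231/13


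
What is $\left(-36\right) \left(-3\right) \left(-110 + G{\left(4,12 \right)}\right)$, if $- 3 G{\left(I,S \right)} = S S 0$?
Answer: $-11880$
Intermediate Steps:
$G{\left(I,S \right)} = 0$ ($G{\left(I,S \right)} = - \frac{S S 0}{3} = - \frac{S^{2} \cdot 0}{3} = \left(- \frac{1}{3}\right) 0 = 0$)
$\left(-36\right) \left(-3\right) \left(-110 + G{\left(4,12 \right)}\right) = \left(-36\right) \left(-3\right) \left(-110 + 0\right) = 108 \left(-110\right) = -11880$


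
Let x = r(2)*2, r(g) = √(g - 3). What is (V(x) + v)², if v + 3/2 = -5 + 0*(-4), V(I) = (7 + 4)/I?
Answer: 12 + 143*I/2 ≈ 12.0 + 71.5*I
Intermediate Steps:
r(g) = √(-3 + g)
x = 2*I (x = √(-3 + 2)*2 = √(-1)*2 = I*2 = 2*I ≈ 2.0*I)
V(I) = 11/I
v = -13/2 (v = -3/2 + (-5 + 0*(-4)) = -3/2 + (-5 + 0) = -3/2 - 5 = -13/2 ≈ -6.5000)
(V(x) + v)² = (11/((2*I)) - 13/2)² = (11*(-I/2) - 13/2)² = (-11*I/2 - 13/2)² = (-13/2 - 11*I/2)²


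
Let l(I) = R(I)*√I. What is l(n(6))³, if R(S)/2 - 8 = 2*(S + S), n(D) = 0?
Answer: 0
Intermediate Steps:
R(S) = 16 + 8*S (R(S) = 16 + 2*(2*(S + S)) = 16 + 2*(2*(2*S)) = 16 + 2*(4*S) = 16 + 8*S)
l(I) = √I*(16 + 8*I) (l(I) = (16 + 8*I)*√I = √I*(16 + 8*I))
l(n(6))³ = (8*√0*(2 + 0))³ = (8*0*2)³ = 0³ = 0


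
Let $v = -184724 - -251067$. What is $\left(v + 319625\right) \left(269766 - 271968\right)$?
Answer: $-849901536$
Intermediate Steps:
$v = 66343$ ($v = -184724 + 251067 = 66343$)
$\left(v + 319625\right) \left(269766 - 271968\right) = \left(66343 + 319625\right) \left(269766 - 271968\right) = 385968 \left(-2202\right) = -849901536$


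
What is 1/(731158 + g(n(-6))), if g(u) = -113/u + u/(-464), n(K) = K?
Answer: 696/508899085 ≈ 1.3677e-6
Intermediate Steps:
g(u) = -113/u - u/464 (g(u) = -113/u + u*(-1/464) = -113/u - u/464)
1/(731158 + g(n(-6))) = 1/(731158 + (-113/(-6) - 1/464*(-6))) = 1/(731158 + (-113*(-⅙) + 3/232)) = 1/(731158 + (113/6 + 3/232)) = 1/(731158 + 13117/696) = 1/(508899085/696) = 696/508899085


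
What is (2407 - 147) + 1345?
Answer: 3605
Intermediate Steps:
(2407 - 147) + 1345 = 2260 + 1345 = 3605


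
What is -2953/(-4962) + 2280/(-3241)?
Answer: -1742687/16081842 ≈ -0.10836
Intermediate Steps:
-2953/(-4962) + 2280/(-3241) = -2953*(-1/4962) + 2280*(-1/3241) = 2953/4962 - 2280/3241 = -1742687/16081842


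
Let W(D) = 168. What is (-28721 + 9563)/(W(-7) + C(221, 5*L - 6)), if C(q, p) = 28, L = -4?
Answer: -9579/98 ≈ -97.745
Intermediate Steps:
(-28721 + 9563)/(W(-7) + C(221, 5*L - 6)) = (-28721 + 9563)/(168 + 28) = -19158/196 = -19158*1/196 = -9579/98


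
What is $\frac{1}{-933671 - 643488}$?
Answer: $- \frac{1}{1577159} \approx -6.3405 \cdot 10^{-7}$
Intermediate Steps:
$\frac{1}{-933671 - 643488} = \frac{1}{-1577159} = - \frac{1}{1577159}$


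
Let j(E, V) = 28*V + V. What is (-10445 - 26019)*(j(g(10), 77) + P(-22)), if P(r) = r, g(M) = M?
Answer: -80621904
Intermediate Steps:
j(E, V) = 29*V
(-10445 - 26019)*(j(g(10), 77) + P(-22)) = (-10445 - 26019)*(29*77 - 22) = -36464*(2233 - 22) = -36464*2211 = -80621904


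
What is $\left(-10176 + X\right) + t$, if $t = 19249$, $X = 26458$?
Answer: $35531$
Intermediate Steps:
$\left(-10176 + X\right) + t = \left(-10176 + 26458\right) + 19249 = 16282 + 19249 = 35531$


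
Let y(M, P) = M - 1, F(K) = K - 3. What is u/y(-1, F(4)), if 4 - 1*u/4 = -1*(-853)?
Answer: 1698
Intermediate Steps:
F(K) = -3 + K
u = -3396 (u = 16 - (-4)*(-853) = 16 - 4*853 = 16 - 3412 = -3396)
y(M, P) = -1 + M
u/y(-1, F(4)) = -3396/(-1 - 1) = -3396/(-2) = -3396*(-1/2) = 1698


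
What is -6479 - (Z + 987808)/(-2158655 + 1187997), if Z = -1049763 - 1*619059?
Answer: -3144787098/485329 ≈ -6479.7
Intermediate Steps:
Z = -1668822 (Z = -1049763 - 619059 = -1668822)
-6479 - (Z + 987808)/(-2158655 + 1187997) = -6479 - (-1668822 + 987808)/(-2158655 + 1187997) = -6479 - (-681014)/(-970658) = -6479 - (-681014)*(-1)/970658 = -6479 - 1*340507/485329 = -6479 - 340507/485329 = -3144787098/485329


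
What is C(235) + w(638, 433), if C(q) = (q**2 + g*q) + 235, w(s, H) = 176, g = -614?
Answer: -88654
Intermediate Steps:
C(q) = 235 + q**2 - 614*q (C(q) = (q**2 - 614*q) + 235 = 235 + q**2 - 614*q)
C(235) + w(638, 433) = (235 + 235**2 - 614*235) + 176 = (235 + 55225 - 144290) + 176 = -88830 + 176 = -88654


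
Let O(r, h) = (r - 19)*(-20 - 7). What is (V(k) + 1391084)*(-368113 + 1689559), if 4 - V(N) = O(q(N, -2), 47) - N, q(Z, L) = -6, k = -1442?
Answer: 1835450172066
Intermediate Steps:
O(r, h) = 513 - 27*r (O(r, h) = (-19 + r)*(-27) = 513 - 27*r)
V(N) = -671 + N (V(N) = 4 - ((513 - 27*(-6)) - N) = 4 - ((513 + 162) - N) = 4 - (675 - N) = 4 + (-675 + N) = -671 + N)
(V(k) + 1391084)*(-368113 + 1689559) = ((-671 - 1442) + 1391084)*(-368113 + 1689559) = (-2113 + 1391084)*1321446 = 1388971*1321446 = 1835450172066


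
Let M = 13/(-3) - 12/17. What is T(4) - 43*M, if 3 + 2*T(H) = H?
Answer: 22153/102 ≈ 217.19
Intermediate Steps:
T(H) = -3/2 + H/2
M = -257/51 (M = 13*(-1/3) - 12*1/17 = -13/3 - 12/17 = -257/51 ≈ -5.0392)
T(4) - 43*M = (-3/2 + (1/2)*4) - 43*(-257/51) = (-3/2 + 2) + 11051/51 = 1/2 + 11051/51 = 22153/102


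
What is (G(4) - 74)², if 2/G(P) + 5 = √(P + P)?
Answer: 1607856/289 + 10144*√2/289 ≈ 5613.2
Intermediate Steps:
G(P) = 2/(-5 + √2*√P) (G(P) = 2/(-5 + √(P + P)) = 2/(-5 + √(2*P)) = 2/(-5 + √2*√P))
(G(4) - 74)² = (2/(-5 + √2*√4) - 74)² = (2/(-5 + √2*2) - 74)² = (2/(-5 + 2*√2) - 74)² = (-74 + 2/(-5 + 2*√2))²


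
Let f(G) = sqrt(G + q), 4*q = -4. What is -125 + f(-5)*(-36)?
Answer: -125 - 36*I*sqrt(6) ≈ -125.0 - 88.182*I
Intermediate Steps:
q = -1 (q = (1/4)*(-4) = -1)
f(G) = sqrt(-1 + G) (f(G) = sqrt(G - 1) = sqrt(-1 + G))
-125 + f(-5)*(-36) = -125 + sqrt(-1 - 5)*(-36) = -125 + sqrt(-6)*(-36) = -125 + (I*sqrt(6))*(-36) = -125 - 36*I*sqrt(6)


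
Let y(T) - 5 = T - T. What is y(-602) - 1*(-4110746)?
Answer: 4110751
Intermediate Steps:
y(T) = 5 (y(T) = 5 + (T - T) = 5 + 0 = 5)
y(-602) - 1*(-4110746) = 5 - 1*(-4110746) = 5 + 4110746 = 4110751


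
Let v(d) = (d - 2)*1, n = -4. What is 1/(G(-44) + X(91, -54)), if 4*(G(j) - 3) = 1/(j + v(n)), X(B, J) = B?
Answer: 200/18799 ≈ 0.010639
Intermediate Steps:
v(d) = -2 + d (v(d) = (-2 + d)*1 = -2 + d)
G(j) = 3 + 1/(4*(-6 + j)) (G(j) = 3 + 1/(4*(j + (-2 - 4))) = 3 + 1/(4*(j - 6)) = 3 + 1/(4*(-6 + j)))
1/(G(-44) + X(91, -54)) = 1/((-71 + 12*(-44))/(4*(-6 - 44)) + 91) = 1/((¼)*(-71 - 528)/(-50) + 91) = 1/((¼)*(-1/50)*(-599) + 91) = 1/(599/200 + 91) = 1/(18799/200) = 200/18799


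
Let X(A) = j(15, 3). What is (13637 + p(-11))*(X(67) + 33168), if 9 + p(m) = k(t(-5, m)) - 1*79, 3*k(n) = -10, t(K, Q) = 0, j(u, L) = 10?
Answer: 1348254386/3 ≈ 4.4942e+8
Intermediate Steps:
k(n) = -10/3 (k(n) = (1/3)*(-10) = -10/3)
X(A) = 10
p(m) = -274/3 (p(m) = -9 + (-10/3 - 1*79) = -9 + (-10/3 - 79) = -9 - 247/3 = -274/3)
(13637 + p(-11))*(X(67) + 33168) = (13637 - 274/3)*(10 + 33168) = (40637/3)*33178 = 1348254386/3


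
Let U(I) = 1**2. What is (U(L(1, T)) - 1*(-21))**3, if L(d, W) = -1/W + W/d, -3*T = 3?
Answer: 10648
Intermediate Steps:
T = -1 (T = -1/3*3 = -1)
U(I) = 1
(U(L(1, T)) - 1*(-21))**3 = (1 - 1*(-21))**3 = (1 + 21)**3 = 22**3 = 10648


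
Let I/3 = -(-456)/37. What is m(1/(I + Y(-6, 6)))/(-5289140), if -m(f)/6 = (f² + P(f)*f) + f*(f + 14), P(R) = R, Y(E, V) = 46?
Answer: 4783101/24924807793000 ≈ 1.9190e-7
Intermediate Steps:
I = 1368/37 (I = 3*(-(-456)/37) = 3*(-19*(-24/37)) = 3*(456/37) = 1368/37 ≈ 36.973)
m(f) = -12*f² - 6*f*(14 + f) (m(f) = -6*((f² + f*f) + f*(f + 14)) = -6*((f² + f²) + f*(14 + f)) = -6*(2*f² + f*(14 + f)) = -12*f² - 6*f*(14 + f))
m(1/(I + Y(-6, 6)))/(-5289140) = -6*(14 + 3/(1368/37 + 46))/(1368/37 + 46)/(-5289140) = -6*(14 + 3/(3070/37))/3070/37*(-1/5289140) = -6*37/3070*(14 + 3*(37/3070))*(-1/5289140) = -6*37/3070*(14 + 111/3070)*(-1/5289140) = -6*37/3070*43091/3070*(-1/5289140) = -4783101/4712450*(-1/5289140) = 4783101/24924807793000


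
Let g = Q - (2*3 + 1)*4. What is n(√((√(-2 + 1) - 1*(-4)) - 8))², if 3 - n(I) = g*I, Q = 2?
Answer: (3 + 26*√(-4 + I))² ≈ -2656.3 + 990.39*I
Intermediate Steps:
g = -26 (g = 2 - (2*3 + 1)*4 = 2 - (6 + 1)*4 = 2 - 7*4 = 2 - 1*28 = 2 - 28 = -26)
n(I) = 3 + 26*I (n(I) = 3 - (-26)*I = 3 + 26*I)
n(√((√(-2 + 1) - 1*(-4)) - 8))² = (3 + 26*√((√(-2 + 1) - 1*(-4)) - 8))² = (3 + 26*√((√(-1) + 4) - 8))² = (3 + 26*√((I + 4) - 8))² = (3 + 26*√((4 + I) - 8))² = (3 + 26*√(-4 + I))²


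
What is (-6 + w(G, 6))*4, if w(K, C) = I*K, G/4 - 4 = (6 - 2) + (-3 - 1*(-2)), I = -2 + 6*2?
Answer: 1096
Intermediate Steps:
I = 10 (I = -2 + 12 = 10)
G = 28 (G = 16 + 4*((6 - 2) + (-3 - 1*(-2))) = 16 + 4*(4 + (-3 + 2)) = 16 + 4*(4 - 1) = 16 + 4*3 = 16 + 12 = 28)
w(K, C) = 10*K
(-6 + w(G, 6))*4 = (-6 + 10*28)*4 = (-6 + 280)*4 = 274*4 = 1096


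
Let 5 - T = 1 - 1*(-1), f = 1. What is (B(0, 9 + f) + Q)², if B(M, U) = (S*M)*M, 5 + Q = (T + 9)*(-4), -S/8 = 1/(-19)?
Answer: 2809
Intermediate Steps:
S = 8/19 (S = -8/(-19) = -8*(-1/19) = 8/19 ≈ 0.42105)
T = 3 (T = 5 - (1 - 1*(-1)) = 5 - (1 + 1) = 5 - 1*2 = 5 - 2 = 3)
Q = -53 (Q = -5 + (3 + 9)*(-4) = -5 + 12*(-4) = -5 - 48 = -53)
B(M, U) = 8*M²/19 (B(M, U) = (8*M/19)*M = 8*M²/19)
(B(0, 9 + f) + Q)² = ((8/19)*0² - 53)² = ((8/19)*0 - 53)² = (0 - 53)² = (-53)² = 2809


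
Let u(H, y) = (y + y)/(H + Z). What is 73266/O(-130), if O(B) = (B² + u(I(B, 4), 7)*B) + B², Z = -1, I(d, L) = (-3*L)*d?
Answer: 57110847/26346190 ≈ 2.1677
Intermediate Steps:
I(d, L) = -3*L*d
u(H, y) = 2*y/(-1 + H) (u(H, y) = (y + y)/(H - 1) = (2*y)/(-1 + H) = 2*y/(-1 + H))
O(B) = 2*B² + 14*B/(-1 - 12*B) (O(B) = (B² + (2*7/(-1 - 3*4*B))*B) + B² = (B² + (2*7/(-1 - 12*B))*B) + B² = (B² + (14/(-1 - 12*B))*B) + B² = (B² + 14*B/(-1 - 12*B)) + B² = 2*B² + 14*B/(-1 - 12*B))
73266/O(-130) = 73266/((2*(-130)*(-7 - 130*(1 + 12*(-130)))/(1 + 12*(-130)))) = 73266/((2*(-130)*(-7 - 130*(1 - 1560))/(1 - 1560))) = 73266/((2*(-130)*(-7 - 130*(-1559))/(-1559))) = 73266/((2*(-130)*(-1/1559)*(-7 + 202670))) = 73266/((2*(-130)*(-1/1559)*202663)) = 73266/(52692380/1559) = 73266*(1559/52692380) = 57110847/26346190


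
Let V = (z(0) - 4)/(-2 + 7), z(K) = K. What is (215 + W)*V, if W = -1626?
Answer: 5644/5 ≈ 1128.8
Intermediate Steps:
V = -⅘ (V = (0 - 4)/(-2 + 7) = -4/5 = -4*⅕ = -⅘ ≈ -0.80000)
(215 + W)*V = (215 - 1626)*(-⅘) = -1411*(-⅘) = 5644/5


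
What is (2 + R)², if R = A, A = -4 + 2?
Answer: 0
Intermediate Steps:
A = -2
R = -2
(2 + R)² = (2 - 2)² = 0² = 0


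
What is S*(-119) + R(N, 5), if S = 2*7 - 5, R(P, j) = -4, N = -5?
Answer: -1075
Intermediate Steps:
S = 9 (S = 14 - 5 = 9)
S*(-119) + R(N, 5) = 9*(-119) - 4 = -1071 - 4 = -1075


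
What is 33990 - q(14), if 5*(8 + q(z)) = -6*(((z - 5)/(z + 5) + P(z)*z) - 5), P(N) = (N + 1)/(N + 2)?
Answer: 12923161/380 ≈ 34008.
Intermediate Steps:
P(N) = (1 + N)/(2 + N)
q(z) = -2 - 6*(-5 + z)/(5*(5 + z)) - 6*z*(1 + z)/(5*(2 + z)) (q(z) = -8 + (-6*(((z - 5)/(z + 5) + ((1 + z)/(2 + z))*z) - 5))/5 = -8 + (-6*(((-5 + z)/(5 + z) + z*(1 + z)/(2 + z)) - 5))/5 = -8 + (-6*(-5 + (-5 + z)/(5 + z) + z*(1 + z)/(2 + z)))/5 = -8 + (30 - 6*(-5 + z)/(5 + z) - 6*z*(1 + z)/(2 + z))/5 = -8 + (6 - 6*(-5 + z)/(5*(5 + z)) - 6*z*(1 + z)/(5*(2 + z))) = -2 - 6*(-5 + z)/(5*(5 + z)) - 6*z*(1 + z)/(5*(2 + z)))
33990 - q(14) = 33990 - 2*(-20 - 41*14 - 26*14² - 3*14³)/(5*(10 + 14² + 7*14)) = 33990 - 2*(-20 - 574 - 26*196 - 3*2744)/(5*(10 + 196 + 98)) = 33990 - 2*(-20 - 574 - 5096 - 8232)/(5*304) = 33990 - 2*(-13922)/(5*304) = 33990 - 1*(-6961/380) = 33990 + 6961/380 = 12923161/380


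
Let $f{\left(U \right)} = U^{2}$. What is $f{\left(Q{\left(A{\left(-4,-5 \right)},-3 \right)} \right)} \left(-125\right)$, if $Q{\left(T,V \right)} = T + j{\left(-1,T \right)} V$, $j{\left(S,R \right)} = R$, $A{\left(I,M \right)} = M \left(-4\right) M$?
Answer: $-5000000$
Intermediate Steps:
$A{\left(I,M \right)} = - 4 M^{2}$ ($A{\left(I,M \right)} = - 4 M M = - 4 M^{2}$)
$Q{\left(T,V \right)} = T + T V$
$f{\left(Q{\left(A{\left(-4,-5 \right)},-3 \right)} \right)} \left(-125\right) = \left(- 4 \left(-5\right)^{2} \left(1 - 3\right)\right)^{2} \left(-125\right) = \left(\left(-4\right) 25 \left(-2\right)\right)^{2} \left(-125\right) = \left(\left(-100\right) \left(-2\right)\right)^{2} \left(-125\right) = 200^{2} \left(-125\right) = 40000 \left(-125\right) = -5000000$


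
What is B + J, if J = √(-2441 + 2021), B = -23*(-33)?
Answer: 759 + 2*I*√105 ≈ 759.0 + 20.494*I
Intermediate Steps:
B = 759
J = 2*I*√105 (J = √(-420) = 2*I*√105 ≈ 20.494*I)
B + J = 759 + 2*I*√105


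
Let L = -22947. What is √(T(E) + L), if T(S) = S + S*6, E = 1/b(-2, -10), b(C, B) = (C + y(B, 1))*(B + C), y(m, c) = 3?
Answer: I*√826113/6 ≈ 151.48*I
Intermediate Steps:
b(C, B) = (3 + C)*(B + C) (b(C, B) = (C + 3)*(B + C) = (3 + C)*(B + C))
E = -1/12 (E = 1/((-2)² + 3*(-10) + 3*(-2) - 10*(-2)) = 1/(4 - 30 - 6 + 20) = 1/(-12) = -1/12 ≈ -0.083333)
T(S) = 7*S (T(S) = S + 6*S = 7*S)
√(T(E) + L) = √(7*(-1/12) - 22947) = √(-7/12 - 22947) = √(-275371/12) = I*√826113/6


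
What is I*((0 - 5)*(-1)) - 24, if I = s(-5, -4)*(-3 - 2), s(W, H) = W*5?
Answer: 601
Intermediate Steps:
s(W, H) = 5*W
I = 125 (I = (5*(-5))*(-3 - 2) = -25*(-5) = 125)
I*((0 - 5)*(-1)) - 24 = 125*((0 - 5)*(-1)) - 24 = 125*(-5*(-1)) - 24 = 125*5 - 24 = 625 - 24 = 601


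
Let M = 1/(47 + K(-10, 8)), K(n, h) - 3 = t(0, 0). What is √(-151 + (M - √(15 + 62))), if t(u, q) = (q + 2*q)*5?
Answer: √(-15098 - 100*√77)/10 ≈ 12.639*I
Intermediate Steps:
t(u, q) = 15*q (t(u, q) = (3*q)*5 = 15*q)
K(n, h) = 3 (K(n, h) = 3 + 15*0 = 3 + 0 = 3)
M = 1/50 (M = 1/(47 + 3) = 1/50 ≈ 0.020000)
√(-151 + (M - √(15 + 62))) = √(-151 + (1/50 - √(15 + 62))) = √(-151 + (1/50 - √77)) = √(-7549/50 - √77)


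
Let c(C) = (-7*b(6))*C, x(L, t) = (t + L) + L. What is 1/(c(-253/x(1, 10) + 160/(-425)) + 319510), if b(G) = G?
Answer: 170/54469923 ≈ 3.1210e-6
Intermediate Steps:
x(L, t) = t + 2*L (x(L, t) = (L + t) + L = t + 2*L)
c(C) = -42*C (c(C) = (-7*6)*C = -42*C)
1/(c(-253/x(1, 10) + 160/(-425)) + 319510) = 1/(-42*(-253/(10 + 2*1) + 160/(-425)) + 319510) = 1/(-42*(-253/(10 + 2) + 160*(-1/425)) + 319510) = 1/(-42*(-253/12 - 32/85) + 319510) = 1/(-42*(-21889/1020) + 319510) = 1/(153223/170 + 319510) = 1/(54469923/170) = 170/54469923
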